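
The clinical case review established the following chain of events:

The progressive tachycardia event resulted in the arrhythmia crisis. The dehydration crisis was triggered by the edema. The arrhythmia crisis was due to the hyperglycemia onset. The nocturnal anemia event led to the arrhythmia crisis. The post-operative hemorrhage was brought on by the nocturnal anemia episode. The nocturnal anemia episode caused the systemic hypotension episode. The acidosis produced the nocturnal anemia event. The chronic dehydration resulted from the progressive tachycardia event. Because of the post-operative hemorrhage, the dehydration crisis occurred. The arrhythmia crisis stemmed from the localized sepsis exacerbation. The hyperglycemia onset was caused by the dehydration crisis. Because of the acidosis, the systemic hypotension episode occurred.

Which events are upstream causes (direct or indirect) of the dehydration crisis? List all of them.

the edema, the nocturnal anemia episode, the post-operative hemorrhage

Immediate causes of the dehydration crisis: the post-operative hemorrhage, the edema.
Further upstream: the nocturnal anemia episode.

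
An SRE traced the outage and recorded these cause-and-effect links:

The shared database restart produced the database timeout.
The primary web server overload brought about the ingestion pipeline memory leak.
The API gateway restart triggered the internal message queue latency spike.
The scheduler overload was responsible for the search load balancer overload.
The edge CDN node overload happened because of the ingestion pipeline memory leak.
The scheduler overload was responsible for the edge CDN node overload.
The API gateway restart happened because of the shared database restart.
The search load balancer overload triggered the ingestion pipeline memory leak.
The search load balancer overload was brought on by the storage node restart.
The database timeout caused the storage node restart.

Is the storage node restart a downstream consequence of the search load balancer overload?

The search load balancer overload leads to the ingestion pipeline memory leak, the edge CDN node overload; the storage node restart is not among them.

No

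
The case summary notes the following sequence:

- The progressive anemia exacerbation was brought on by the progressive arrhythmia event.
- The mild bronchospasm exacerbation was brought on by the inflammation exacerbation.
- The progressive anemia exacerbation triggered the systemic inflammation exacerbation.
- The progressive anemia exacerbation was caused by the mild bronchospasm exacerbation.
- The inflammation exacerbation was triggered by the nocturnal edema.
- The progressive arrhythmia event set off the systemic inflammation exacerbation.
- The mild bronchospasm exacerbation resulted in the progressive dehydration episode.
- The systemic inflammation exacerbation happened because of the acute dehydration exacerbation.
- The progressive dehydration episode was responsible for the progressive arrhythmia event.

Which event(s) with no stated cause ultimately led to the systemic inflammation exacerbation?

Tracing upstream from the systemic inflammation exacerbation: the systemic inflammation exacerbation ← the progressive anemia exacerbation ← the mild bronchospasm exacerbation ← the inflammation exacerbation ← the nocturnal edema.
A separate upstream branch: the systemic inflammation exacerbation ← the acute dehydration exacerbation.
Each of those chain origins has no stated cause.

the acute dehydration exacerbation, the nocturnal edema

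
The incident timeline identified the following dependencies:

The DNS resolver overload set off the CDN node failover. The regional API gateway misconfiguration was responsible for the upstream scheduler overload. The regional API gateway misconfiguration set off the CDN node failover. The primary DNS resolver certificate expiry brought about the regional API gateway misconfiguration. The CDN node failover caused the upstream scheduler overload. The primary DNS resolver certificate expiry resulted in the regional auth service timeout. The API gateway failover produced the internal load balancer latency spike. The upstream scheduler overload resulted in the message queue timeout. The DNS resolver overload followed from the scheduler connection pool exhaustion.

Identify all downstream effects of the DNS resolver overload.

the CDN node failover, the message queue timeout, the upstream scheduler overload

Direct effects: the CDN node failover.
2 steps out: the upstream scheduler overload.
3 steps out: the message queue timeout.
Not reachable from it: the primary DNS resolver certificate expiry, the API gateway failover, the internal load balancer latency spike, the scheduler connection pool exhaustion, the regional auth service timeout, the regional API gateway misconfiguration.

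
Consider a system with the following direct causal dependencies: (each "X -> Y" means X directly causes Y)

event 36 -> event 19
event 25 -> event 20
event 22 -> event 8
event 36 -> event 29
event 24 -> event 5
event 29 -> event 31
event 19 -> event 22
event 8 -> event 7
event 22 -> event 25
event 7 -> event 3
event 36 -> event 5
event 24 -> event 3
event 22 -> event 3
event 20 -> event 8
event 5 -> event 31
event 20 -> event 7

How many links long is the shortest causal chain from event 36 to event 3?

3

Shortest chain: event 36 → event 19 → event 22 → event 3.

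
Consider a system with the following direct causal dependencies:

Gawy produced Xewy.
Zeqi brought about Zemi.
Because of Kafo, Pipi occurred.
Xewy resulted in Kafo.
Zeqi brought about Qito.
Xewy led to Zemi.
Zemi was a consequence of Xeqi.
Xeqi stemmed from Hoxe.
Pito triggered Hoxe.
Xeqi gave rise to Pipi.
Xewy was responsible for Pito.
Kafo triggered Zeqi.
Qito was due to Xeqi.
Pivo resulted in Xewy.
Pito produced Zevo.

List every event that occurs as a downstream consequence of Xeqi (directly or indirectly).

Direct effects: Qito, Pipi, Zemi.
Not reachable from it: Gawy, Xewy, Kafo, Pito, Hoxe, Zeqi, Zevo, Pivo.

Pipi, Qito, Zemi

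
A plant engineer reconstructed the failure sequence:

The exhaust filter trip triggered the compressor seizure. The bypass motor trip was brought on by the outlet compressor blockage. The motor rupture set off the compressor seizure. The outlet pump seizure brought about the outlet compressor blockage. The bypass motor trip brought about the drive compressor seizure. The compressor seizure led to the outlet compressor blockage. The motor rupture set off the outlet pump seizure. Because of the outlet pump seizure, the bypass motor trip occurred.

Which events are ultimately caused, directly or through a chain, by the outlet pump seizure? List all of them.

Direct effects: the outlet compressor blockage, the bypass motor trip.
2 steps out: the drive compressor seizure.
Not reachable from it: the motor rupture, the compressor seizure, the exhaust filter trip.

the bypass motor trip, the drive compressor seizure, the outlet compressor blockage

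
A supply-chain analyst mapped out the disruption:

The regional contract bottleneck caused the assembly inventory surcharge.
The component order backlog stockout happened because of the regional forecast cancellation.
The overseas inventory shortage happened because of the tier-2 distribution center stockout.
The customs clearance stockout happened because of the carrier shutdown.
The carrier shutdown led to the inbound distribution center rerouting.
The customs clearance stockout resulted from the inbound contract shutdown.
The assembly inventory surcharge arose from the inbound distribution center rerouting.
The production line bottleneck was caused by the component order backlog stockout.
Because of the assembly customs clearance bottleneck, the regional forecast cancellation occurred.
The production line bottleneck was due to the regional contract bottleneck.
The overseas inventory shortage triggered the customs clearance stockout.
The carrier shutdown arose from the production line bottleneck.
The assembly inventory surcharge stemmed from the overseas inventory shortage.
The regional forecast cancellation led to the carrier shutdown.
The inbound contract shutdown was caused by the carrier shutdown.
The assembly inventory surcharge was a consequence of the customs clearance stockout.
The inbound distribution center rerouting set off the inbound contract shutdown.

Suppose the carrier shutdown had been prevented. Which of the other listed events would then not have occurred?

the inbound contract shutdown, the inbound distribution center rerouting

Downstream of the carrier shutdown: the inbound distribution center rerouting, the inbound contract shutdown, the customs clearance stockout, the assembly inventory surcharge.
Of those, still caused via another path: the customs clearance stockout, the assembly inventory surcharge.
The remainder have no surviving cause.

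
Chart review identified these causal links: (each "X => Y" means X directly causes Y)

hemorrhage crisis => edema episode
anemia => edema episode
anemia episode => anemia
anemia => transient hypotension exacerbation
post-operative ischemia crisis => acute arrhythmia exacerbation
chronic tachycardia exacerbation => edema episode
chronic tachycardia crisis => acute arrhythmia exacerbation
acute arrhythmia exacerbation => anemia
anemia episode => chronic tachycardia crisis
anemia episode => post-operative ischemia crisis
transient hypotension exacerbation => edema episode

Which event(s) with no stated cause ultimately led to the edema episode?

the anemia episode, the chronic tachycardia exacerbation, the hemorrhage crisis

Tracing upstream from the edema episode: the edema episode ← the anemia ← the anemia episode.
A separate upstream branch: the edema episode ← the chronic tachycardia exacerbation.
A separate upstream branch: the edema episode ← the hemorrhage crisis.
Each of those chain origins has no stated cause.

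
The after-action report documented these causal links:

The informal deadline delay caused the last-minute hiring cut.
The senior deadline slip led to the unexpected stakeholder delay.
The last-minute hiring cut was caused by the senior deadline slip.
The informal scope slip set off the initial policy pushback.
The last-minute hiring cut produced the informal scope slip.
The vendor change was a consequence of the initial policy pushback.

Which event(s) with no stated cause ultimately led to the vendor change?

the informal deadline delay, the senior deadline slip

Tracing upstream from the vendor change: the vendor change ← the initial policy pushback ← the informal scope slip ← the last-minute hiring cut ← the senior deadline slip.
A separate upstream branch: the vendor change ← the initial policy pushback ← the informal scope slip ← the last-minute hiring cut ← the informal deadline delay.
Each of those chain origins has no stated cause.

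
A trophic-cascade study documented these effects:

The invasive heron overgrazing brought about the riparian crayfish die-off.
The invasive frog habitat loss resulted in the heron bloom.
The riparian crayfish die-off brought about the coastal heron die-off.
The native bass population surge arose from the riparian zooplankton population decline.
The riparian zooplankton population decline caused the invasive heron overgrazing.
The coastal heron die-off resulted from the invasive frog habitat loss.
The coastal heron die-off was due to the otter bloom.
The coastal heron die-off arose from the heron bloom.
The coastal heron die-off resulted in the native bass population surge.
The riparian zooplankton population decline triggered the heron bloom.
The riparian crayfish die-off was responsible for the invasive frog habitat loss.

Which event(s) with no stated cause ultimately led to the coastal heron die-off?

Tracing upstream from the coastal heron die-off: the coastal heron die-off ← the heron bloom ← the riparian zooplankton population decline.
A separate upstream branch: the coastal heron die-off ← the otter bloom.
Each of those chain origins has no stated cause.

the otter bloom, the riparian zooplankton population decline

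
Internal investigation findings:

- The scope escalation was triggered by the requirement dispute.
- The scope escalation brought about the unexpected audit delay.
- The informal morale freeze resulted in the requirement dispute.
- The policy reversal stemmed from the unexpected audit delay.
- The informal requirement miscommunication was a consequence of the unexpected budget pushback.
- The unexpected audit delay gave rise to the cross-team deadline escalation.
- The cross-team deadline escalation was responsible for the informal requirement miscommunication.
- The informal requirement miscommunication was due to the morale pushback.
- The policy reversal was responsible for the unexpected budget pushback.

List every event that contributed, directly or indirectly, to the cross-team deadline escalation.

Immediate cause of the cross-team deadline escalation: the unexpected audit delay.
Further upstream: the informal morale freeze, the requirement dispute, the scope escalation.

the informal morale freeze, the requirement dispute, the scope escalation, the unexpected audit delay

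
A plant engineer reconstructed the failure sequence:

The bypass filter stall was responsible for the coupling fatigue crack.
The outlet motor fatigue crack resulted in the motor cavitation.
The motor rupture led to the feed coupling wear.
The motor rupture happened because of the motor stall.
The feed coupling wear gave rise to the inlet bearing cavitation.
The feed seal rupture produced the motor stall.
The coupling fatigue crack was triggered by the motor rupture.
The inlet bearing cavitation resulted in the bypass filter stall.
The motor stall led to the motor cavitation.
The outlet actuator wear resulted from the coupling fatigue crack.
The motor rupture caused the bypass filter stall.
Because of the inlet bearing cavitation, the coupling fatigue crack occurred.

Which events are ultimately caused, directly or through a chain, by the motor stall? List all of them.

the bypass filter stall, the coupling fatigue crack, the feed coupling wear, the inlet bearing cavitation, the motor cavitation, the motor rupture, the outlet actuator wear

Direct effects: the motor rupture, the motor cavitation.
2 steps out: the feed coupling wear, the bypass filter stall, the coupling fatigue crack.
3 steps out: the inlet bearing cavitation, the outlet actuator wear.
Not reachable from it: the feed seal rupture, the outlet motor fatigue crack.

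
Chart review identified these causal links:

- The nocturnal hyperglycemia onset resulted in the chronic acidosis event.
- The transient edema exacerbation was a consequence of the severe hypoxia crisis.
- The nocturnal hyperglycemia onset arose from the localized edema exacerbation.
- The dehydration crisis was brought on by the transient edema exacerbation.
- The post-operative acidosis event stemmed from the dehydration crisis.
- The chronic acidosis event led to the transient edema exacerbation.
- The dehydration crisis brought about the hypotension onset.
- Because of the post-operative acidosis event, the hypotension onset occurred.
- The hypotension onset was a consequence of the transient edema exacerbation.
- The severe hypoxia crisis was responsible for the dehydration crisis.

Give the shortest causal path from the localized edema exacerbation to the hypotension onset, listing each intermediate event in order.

the localized edema exacerbation → the nocturnal hyperglycemia onset → the chronic acidosis event → the transient edema exacerbation → the hypotension onset

the localized edema exacerbation → the nocturnal hyperglycemia onset
the nocturnal hyperglycemia onset → the chronic acidosis event
the chronic acidosis event → the transient edema exacerbation
the transient edema exacerbation → the hypotension onset
Length: 4 steps.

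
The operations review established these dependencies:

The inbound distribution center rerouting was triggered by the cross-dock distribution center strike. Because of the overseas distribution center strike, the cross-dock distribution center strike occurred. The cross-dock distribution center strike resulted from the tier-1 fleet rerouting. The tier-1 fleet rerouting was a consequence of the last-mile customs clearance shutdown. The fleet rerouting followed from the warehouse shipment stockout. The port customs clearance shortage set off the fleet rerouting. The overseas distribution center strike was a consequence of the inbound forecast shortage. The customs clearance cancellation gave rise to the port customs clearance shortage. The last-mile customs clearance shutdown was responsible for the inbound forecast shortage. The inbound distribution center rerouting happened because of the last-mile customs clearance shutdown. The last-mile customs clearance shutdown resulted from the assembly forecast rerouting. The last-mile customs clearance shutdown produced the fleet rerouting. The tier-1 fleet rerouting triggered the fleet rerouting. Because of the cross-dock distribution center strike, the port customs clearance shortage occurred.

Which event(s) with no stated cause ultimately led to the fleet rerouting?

Tracing upstream from the fleet rerouting: the fleet rerouting ← the port customs clearance shortage ← the customs clearance cancellation.
A separate upstream branch: the fleet rerouting ← the last-mile customs clearance shutdown ← the assembly forecast rerouting.
A separate upstream branch: the fleet rerouting ← the warehouse shipment stockout.
Each of those chain origins has no stated cause.

the assembly forecast rerouting, the customs clearance cancellation, the warehouse shipment stockout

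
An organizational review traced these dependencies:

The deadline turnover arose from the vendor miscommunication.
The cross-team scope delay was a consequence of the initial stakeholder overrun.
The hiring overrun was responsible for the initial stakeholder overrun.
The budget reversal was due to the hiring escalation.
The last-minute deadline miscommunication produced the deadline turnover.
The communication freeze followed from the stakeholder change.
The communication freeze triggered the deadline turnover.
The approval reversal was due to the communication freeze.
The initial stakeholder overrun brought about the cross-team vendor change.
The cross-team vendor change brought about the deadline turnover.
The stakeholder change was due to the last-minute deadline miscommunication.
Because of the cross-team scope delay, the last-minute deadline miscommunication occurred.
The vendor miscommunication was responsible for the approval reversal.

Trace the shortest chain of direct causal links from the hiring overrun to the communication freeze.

the hiring overrun → the initial stakeholder overrun
the initial stakeholder overrun → the cross-team scope delay
the cross-team scope delay → the last-minute deadline miscommunication
the last-minute deadline miscommunication → the stakeholder change
the stakeholder change → the communication freeze
Length: 5 steps.

the hiring overrun → the initial stakeholder overrun → the cross-team scope delay → the last-minute deadline miscommunication → the stakeholder change → the communication freeze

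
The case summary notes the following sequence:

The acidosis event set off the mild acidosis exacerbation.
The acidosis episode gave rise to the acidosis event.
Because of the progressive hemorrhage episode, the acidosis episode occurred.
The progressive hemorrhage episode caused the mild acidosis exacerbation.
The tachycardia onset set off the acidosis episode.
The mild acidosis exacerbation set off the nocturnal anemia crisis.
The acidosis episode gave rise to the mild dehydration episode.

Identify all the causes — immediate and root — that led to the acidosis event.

Immediate cause of the acidosis event: the acidosis episode.
Further upstream: the progressive hemorrhage episode, the tachycardia onset.

the acidosis episode, the progressive hemorrhage episode, the tachycardia onset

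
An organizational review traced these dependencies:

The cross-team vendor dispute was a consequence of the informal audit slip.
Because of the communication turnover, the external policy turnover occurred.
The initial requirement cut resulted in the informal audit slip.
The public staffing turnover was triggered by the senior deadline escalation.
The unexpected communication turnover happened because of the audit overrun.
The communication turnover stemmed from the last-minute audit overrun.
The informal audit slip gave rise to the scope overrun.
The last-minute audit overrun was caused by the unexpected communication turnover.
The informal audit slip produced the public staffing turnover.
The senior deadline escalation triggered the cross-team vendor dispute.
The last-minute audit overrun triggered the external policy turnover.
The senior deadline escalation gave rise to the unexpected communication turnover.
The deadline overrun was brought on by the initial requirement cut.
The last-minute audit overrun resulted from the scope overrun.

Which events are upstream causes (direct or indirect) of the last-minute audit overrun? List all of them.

Immediate causes of the last-minute audit overrun: the scope overrun, the unexpected communication turnover.
Further upstream: the audit overrun, the initial requirement cut, the informal audit slip, the senior deadline escalation.

the audit overrun, the informal audit slip, the initial requirement cut, the scope overrun, the senior deadline escalation, the unexpected communication turnover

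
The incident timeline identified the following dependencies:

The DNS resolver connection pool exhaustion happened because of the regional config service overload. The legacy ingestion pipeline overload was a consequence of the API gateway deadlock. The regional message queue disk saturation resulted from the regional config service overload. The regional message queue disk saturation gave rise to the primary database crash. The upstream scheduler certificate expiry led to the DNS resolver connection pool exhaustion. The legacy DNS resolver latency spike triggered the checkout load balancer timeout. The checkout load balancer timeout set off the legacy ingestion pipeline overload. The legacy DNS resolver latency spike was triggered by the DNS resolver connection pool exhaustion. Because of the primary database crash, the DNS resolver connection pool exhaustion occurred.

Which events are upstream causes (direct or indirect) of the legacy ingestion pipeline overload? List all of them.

Immediate causes of the legacy ingestion pipeline overload: the checkout load balancer timeout, the API gateway deadlock.
Further upstream: the upstream scheduler certificate expiry, the regional config service overload, the regional message queue disk saturation, the primary database crash, the DNS resolver connection pool exhaustion, the legacy DNS resolver latency spike.

the API gateway deadlock, the DNS resolver connection pool exhaustion, the checkout load balancer timeout, the legacy DNS resolver latency spike, the primary database crash, the regional config service overload, the regional message queue disk saturation, the upstream scheduler certificate expiry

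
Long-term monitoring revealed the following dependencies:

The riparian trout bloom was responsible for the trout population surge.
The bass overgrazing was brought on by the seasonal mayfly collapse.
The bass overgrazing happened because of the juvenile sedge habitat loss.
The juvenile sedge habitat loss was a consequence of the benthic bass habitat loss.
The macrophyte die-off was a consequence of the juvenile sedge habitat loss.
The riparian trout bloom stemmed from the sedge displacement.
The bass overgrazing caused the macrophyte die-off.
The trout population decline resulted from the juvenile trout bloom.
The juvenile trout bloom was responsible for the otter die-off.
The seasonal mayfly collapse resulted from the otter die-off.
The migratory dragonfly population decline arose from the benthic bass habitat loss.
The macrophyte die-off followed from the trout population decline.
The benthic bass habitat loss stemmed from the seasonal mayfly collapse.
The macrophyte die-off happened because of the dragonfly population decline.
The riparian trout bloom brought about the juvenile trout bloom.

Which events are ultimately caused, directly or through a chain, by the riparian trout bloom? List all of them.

Direct effects: the juvenile trout bloom, the trout population surge.
2 steps out: the otter die-off, the trout population decline.
3 steps out: the seasonal mayfly collapse, the macrophyte die-off.
4 steps out: the benthic bass habitat loss, the bass overgrazing.
5 steps out: the juvenile sedge habitat loss, the migratory dragonfly population decline.
Not reachable from it: the sedge displacement, the dragonfly population decline.

the bass overgrazing, the benthic bass habitat loss, the juvenile sedge habitat loss, the juvenile trout bloom, the macrophyte die-off, the migratory dragonfly population decline, the otter die-off, the seasonal mayfly collapse, the trout population decline, the trout population surge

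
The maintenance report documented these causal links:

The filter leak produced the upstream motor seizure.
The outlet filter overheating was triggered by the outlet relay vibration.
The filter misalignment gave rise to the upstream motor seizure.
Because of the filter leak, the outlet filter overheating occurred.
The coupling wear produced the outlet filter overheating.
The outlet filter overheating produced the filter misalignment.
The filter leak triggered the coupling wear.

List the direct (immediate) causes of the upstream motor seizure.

Upstream contributors include the outlet relay vibration, the coupling wear, the outlet filter overheating, but only the filter leak, the filter misalignment feed directly into the upstream motor seizure.

the filter leak, the filter misalignment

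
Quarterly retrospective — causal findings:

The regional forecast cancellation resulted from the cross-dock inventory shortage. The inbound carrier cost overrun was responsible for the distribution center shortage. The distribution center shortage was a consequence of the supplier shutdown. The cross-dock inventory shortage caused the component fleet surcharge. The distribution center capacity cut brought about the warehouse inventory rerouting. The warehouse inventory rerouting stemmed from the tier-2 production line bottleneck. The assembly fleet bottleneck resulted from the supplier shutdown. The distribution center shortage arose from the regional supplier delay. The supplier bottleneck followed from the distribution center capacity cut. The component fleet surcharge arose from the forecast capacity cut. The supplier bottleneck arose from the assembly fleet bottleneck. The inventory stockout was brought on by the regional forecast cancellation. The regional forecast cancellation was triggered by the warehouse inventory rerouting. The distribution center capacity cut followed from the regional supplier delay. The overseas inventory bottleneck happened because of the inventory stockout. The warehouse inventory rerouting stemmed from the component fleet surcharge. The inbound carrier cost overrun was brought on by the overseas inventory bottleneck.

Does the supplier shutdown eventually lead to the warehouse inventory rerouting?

The supplier shutdown leads to the assembly fleet bottleneck, the supplier bottleneck, the distribution center shortage; the warehouse inventory rerouting is not among them.

No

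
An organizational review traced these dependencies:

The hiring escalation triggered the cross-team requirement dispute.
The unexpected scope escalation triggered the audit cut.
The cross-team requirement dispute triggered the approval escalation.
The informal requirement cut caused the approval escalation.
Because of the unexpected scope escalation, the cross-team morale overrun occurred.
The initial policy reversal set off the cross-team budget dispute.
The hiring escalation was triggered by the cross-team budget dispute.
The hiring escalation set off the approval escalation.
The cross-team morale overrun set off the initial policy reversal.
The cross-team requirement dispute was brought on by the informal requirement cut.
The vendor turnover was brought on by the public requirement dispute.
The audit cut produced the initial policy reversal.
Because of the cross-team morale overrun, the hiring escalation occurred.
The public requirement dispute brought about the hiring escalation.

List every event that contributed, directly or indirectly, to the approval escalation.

the audit cut, the cross-team budget dispute, the cross-team morale overrun, the cross-team requirement dispute, the hiring escalation, the informal requirement cut, the initial policy reversal, the public requirement dispute, the unexpected scope escalation

Immediate causes of the approval escalation: the informal requirement cut, the hiring escalation, the cross-team requirement dispute.
Further upstream: the unexpected scope escalation, the public requirement dispute, the cross-team morale overrun, the audit cut, the initial policy reversal, the cross-team budget dispute.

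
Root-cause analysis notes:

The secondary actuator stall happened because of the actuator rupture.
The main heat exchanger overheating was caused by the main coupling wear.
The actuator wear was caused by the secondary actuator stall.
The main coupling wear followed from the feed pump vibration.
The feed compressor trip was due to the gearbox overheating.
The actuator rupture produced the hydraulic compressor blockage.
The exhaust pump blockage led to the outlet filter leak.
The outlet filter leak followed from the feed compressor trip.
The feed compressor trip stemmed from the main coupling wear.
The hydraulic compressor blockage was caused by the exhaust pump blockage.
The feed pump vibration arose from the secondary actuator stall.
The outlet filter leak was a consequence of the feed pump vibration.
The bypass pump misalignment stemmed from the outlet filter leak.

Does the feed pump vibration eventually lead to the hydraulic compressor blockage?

The feed pump vibration leads to the main coupling wear, the feed compressor trip, the outlet filter leak, the main heat exchanger overheating, the bypass pump misalignment; the hydraulic compressor blockage is not among them.

No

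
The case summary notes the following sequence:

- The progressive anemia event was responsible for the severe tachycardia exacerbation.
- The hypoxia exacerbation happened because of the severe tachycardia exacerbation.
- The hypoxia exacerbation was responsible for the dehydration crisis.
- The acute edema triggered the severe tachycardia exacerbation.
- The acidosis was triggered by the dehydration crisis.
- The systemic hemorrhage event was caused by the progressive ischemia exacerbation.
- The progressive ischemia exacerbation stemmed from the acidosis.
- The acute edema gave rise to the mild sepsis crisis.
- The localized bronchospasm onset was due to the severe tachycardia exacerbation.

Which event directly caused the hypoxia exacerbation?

Upstream contributors include the acute edema, the progressive anemia event, but only the severe tachycardia exacerbation feeds directly into the hypoxia exacerbation.

the severe tachycardia exacerbation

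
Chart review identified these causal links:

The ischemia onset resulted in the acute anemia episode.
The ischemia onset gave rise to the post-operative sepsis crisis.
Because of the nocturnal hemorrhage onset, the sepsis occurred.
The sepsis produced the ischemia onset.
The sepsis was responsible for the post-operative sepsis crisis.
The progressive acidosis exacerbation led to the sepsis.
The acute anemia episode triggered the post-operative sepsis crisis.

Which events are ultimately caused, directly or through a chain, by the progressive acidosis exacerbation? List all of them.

Direct effects: the sepsis.
2 steps out: the ischemia onset, the post-operative sepsis crisis.
3 steps out: the acute anemia episode.
Not reachable from it: the nocturnal hemorrhage onset.

the acute anemia episode, the ischemia onset, the post-operative sepsis crisis, the sepsis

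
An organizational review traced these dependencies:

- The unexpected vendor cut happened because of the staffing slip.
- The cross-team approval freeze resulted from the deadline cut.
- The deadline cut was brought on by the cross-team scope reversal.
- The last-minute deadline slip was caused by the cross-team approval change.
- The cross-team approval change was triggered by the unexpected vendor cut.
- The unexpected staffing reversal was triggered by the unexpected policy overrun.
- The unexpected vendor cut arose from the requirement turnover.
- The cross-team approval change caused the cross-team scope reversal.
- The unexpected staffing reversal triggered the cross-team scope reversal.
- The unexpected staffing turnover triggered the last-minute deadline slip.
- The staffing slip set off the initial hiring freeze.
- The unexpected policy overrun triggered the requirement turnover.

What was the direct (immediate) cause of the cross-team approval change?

Upstream contributors include the unexpected policy overrun, the staffing slip, the requirement turnover, but only the unexpected vendor cut feeds directly into the cross-team approval change.

the unexpected vendor cut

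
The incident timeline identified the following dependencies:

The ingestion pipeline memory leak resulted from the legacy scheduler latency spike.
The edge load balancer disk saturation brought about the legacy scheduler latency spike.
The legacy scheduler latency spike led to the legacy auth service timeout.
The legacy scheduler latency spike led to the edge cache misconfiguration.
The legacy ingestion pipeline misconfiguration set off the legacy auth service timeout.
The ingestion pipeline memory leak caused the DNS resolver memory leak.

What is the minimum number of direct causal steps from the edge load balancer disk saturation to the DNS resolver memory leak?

3

Shortest chain: the edge load balancer disk saturation → the legacy scheduler latency spike → the ingestion pipeline memory leak → the DNS resolver memory leak.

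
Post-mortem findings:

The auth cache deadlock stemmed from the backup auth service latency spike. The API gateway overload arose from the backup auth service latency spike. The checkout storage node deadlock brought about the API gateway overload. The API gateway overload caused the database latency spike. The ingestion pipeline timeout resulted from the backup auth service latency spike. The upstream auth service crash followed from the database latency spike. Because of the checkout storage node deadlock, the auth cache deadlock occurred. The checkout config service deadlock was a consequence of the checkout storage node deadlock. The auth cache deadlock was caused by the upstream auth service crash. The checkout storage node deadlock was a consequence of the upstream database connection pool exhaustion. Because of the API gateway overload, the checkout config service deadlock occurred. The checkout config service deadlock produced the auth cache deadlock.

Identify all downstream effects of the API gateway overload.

Direct effects: the database latency spike, the checkout config service deadlock.
2 steps out: the upstream auth service crash, the auth cache deadlock.
Not reachable from it: the upstream database connection pool exhaustion, the checkout storage node deadlock, the backup auth service latency spike, the ingestion pipeline timeout.

the auth cache deadlock, the checkout config service deadlock, the database latency spike, the upstream auth service crash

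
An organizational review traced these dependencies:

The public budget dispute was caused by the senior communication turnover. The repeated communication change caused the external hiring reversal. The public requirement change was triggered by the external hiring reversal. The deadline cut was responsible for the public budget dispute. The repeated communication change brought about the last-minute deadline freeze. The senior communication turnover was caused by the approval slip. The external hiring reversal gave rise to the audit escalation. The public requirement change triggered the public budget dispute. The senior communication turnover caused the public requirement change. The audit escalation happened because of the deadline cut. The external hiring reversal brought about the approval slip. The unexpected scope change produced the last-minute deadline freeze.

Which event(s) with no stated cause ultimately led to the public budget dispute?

the deadline cut, the repeated communication change

Tracing upstream from the public budget dispute: the public budget dispute ← the public requirement change ← the external hiring reversal ← the repeated communication change.
A separate upstream branch: the public budget dispute ← the deadline cut.
Each of those chain origins has no stated cause.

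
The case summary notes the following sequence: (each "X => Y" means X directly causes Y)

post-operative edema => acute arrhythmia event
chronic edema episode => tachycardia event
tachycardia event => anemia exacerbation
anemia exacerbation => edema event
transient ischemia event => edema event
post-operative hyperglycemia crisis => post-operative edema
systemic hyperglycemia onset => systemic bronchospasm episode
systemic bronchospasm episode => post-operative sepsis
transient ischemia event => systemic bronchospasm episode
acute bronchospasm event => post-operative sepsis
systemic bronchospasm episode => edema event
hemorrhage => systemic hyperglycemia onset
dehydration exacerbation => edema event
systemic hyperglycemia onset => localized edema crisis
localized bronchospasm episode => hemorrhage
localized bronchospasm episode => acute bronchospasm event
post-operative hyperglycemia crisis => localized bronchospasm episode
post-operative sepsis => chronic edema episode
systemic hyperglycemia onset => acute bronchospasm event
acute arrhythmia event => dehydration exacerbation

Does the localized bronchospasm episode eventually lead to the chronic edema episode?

Yes

There is a causal chain: the localized bronchospasm episode → the acute bronchospasm event → the post-operative sepsis → the chronic edema episode.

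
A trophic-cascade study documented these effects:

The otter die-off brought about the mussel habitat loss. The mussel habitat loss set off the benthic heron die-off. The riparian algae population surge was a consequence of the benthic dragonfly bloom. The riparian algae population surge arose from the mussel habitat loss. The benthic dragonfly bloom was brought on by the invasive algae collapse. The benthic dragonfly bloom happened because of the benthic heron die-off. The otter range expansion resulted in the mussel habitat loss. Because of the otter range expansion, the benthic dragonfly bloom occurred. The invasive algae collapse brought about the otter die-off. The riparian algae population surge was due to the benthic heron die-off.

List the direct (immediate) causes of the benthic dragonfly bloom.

the benthic heron die-off, the invasive algae collapse, the otter range expansion

Upstream contributors include the otter die-off, the mussel habitat loss, but only the benthic heron die-off, the invasive algae collapse, the otter range expansion feed directly into the benthic dragonfly bloom.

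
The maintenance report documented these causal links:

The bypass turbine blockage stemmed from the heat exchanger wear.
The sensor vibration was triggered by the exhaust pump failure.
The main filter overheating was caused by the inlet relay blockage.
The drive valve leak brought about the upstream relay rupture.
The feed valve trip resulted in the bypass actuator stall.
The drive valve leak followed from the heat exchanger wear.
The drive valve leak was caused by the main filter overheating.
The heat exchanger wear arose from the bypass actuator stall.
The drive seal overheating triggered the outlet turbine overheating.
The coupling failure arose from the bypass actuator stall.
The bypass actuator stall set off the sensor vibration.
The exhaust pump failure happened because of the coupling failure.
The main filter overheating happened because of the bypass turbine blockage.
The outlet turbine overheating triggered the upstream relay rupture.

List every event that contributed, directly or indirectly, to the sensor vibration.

Immediate causes of the sensor vibration: the bypass actuator stall, the exhaust pump failure.
Further upstream: the feed valve trip, the coupling failure.

the bypass actuator stall, the coupling failure, the exhaust pump failure, the feed valve trip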